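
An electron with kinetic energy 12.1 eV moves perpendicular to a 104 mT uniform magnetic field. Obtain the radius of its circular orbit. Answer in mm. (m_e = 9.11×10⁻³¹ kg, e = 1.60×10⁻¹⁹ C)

Convert the energy: K = 12.1 eV = 1.94×10^-18 J.
v = √(2K/m) = √(2·1.94×10^-18/9.11×10^-31) = 2.06×10^6 m/s.
r = mv/(qB) = (9.11×10^-31)(2.06×10^6) / [(1×1.60×10^-19)(0.104)] = 1.13×10^-4 m.

r ≈ 0.113 mm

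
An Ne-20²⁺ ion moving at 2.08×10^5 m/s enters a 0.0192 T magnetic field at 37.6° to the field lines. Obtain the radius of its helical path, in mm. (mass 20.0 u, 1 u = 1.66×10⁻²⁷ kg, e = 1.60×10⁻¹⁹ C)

r ≈ 686 mm

Only the perpendicular component v⊥ = v sin37.6° = 1.27×10^5 m/s is bent by the field.
r = m v⊥ /(qB) = (3.32×10^-26)(1.27×10^5) / [(2×1.60×10^-19)(0.0192)] = 0.686 m.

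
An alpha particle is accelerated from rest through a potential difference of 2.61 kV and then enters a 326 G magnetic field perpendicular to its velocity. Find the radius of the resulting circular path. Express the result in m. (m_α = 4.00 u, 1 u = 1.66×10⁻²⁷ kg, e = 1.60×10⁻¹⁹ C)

The kinetic energy gained is K = qV = (2×1.60×10^-19)(2610) = 8.35×10^-16 J.
v = √(2K/m) = 5.02×10^5 m/s.
r = mv/(qB) = (6.64×10^-27)(5.02×10^5) / [(2×1.60×10^-19)(0.0326)] = 0.319 m.

r ≈ 0.319 m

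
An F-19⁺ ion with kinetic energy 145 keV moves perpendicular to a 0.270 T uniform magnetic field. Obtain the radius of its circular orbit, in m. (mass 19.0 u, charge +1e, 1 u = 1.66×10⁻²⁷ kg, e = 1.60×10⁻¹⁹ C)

r ≈ 0.886 m

Convert the energy: K = 145 keV = 2.32×10^-14 J.
v = √(2K/m) = √(2·2.32×10^-14/3.15×10^-26) = 1.21×10^6 m/s.
r = mv/(qB) = (3.15×10^-26)(1.21×10^6) / [(1×1.60×10^-19)(0.270)] = 0.886 m.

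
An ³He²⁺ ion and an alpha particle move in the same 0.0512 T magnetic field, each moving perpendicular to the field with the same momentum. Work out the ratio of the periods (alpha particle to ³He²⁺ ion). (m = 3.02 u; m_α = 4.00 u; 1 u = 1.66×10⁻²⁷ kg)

ratio ≈ 1.32

T = 2πm/(qB) is independent of speed, so T₂/T₁ = (m₂/q₂)/(m₁/q₁).
T_{alpha particle}/T_{³He²⁺ ion} = (6.64×10^-27/2e) / (5.01×10^-27/2e) = 1.32.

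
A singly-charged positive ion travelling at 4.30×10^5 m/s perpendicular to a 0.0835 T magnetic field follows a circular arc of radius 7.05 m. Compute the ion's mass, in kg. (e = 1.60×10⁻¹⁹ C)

m ≈ 2.19×10^-25 kg

qvB = mv²/r ⇒ m = qBr/v.
m = (1×1.60×10^-19)(0.0835)(7.05) / (4.30×10^5) = 2.19×10^-25 kg.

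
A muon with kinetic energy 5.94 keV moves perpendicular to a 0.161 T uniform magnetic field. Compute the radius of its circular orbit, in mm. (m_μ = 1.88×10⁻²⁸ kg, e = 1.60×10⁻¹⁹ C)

r ≈ 23.2 mm

Convert the energy: K = 5.94 keV = 9.50×10^-16 J.
v = √(2K/m) = √(2·9.50×10^-16/1.88×10^-28) = 3.18×10^6 m/s.
r = mv/(qB) = (1.88×10^-28)(3.18×10^6) / [(1×1.60×10^-19)(0.161)] = 0.0232 m.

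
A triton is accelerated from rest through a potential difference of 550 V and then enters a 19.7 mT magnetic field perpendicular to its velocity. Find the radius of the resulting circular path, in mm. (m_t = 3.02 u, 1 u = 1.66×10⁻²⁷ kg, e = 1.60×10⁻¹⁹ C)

The kinetic energy gained is K = qV = (1×1.60×10^-19)(550) = 8.80×10^-17 J.
v = √(2K/m) = 1.87×10^5 m/s.
r = mv/(qB) = (5.01×10^-27)(1.87×10^5) / [(1×1.60×10^-19)(0.0197)] = 0.298 m.

r ≈ 298 mm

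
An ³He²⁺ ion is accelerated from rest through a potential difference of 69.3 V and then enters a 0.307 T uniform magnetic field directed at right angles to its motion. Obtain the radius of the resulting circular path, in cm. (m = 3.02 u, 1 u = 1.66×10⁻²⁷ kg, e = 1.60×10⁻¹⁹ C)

The kinetic energy gained is K = qV = (2×1.60×10^-19)(69.3) = 2.22×10^-17 J.
v = √(2K/m) = 9.41×10^4 m/s.
r = mv/(qB) = (5.01×10^-27)(9.41×10^4) / [(2×1.60×10^-19)(0.307)] = 4.80×10^-3 m.

r ≈ 0.480 cm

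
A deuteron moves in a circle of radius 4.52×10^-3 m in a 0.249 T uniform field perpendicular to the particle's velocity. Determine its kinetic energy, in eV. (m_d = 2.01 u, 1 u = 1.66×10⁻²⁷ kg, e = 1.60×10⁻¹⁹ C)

K ≈ 30.4 eV

v = qBr/m = (1×1.60×10^-19)(0.249)(4.52×10^-3) / (3.34×10^-27) = 5.40×10^4 m/s.
K = ½mv² = 0.5·(3.34×10^-27)·(5.40×10^4)² = 4.86×10^-18 J = 30.4 eV.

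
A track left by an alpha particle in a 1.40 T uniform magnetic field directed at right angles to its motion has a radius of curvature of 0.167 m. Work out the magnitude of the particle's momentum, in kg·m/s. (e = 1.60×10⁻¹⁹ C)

p ≈ 7.48×10^-20 kg·m/s

Since qvB = mv²/r, the momentum p = mv = qBr.
p = (2×1.60×10^-19)(1.40)(0.167) = 7.48×10^-20 kg·m/s.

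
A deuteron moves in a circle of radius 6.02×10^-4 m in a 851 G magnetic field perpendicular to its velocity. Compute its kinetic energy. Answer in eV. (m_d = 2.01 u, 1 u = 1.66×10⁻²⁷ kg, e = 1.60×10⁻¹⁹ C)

K ≈ 0.0629 eV

v = qBr/m = (1×1.60×10^-19)(0.0851)(6.02×10^-4) / (3.34×10^-27) = 2460 m/s.
K = ½mv² = 0.5·(3.34×10^-27)·(2460)² = 1.01×10^-20 J = 0.0629 eV.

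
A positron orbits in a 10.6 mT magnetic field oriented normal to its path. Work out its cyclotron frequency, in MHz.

f = qB/(2πm) = (1×1.60×10^-19)(0.0106) / [2π(9.11×10^-31)] = 2.96×10^8 Hz.

f ≈ 296 MHz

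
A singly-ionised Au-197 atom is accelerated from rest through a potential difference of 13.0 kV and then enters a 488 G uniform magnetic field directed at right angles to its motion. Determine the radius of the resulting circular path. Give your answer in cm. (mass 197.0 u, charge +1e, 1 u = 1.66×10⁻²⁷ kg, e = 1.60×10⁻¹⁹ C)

The kinetic energy gained is K = qV = (1×1.60×10^-19)(1.30×10^4) = 2.08×10^-15 J.
v = √(2K/m) = 1.13×10^5 m/s.
r = mv/(qB) = (3.27×10^-25)(1.13×10^5) / [(1×1.60×10^-19)(0.0488)] = 4.72 m.

r ≈ 472 cm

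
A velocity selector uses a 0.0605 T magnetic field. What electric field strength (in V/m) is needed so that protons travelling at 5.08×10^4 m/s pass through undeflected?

qE = qvB ⇒ E = vB = (5.08×10^4)(0.0605) = 3070 V/m.

E ≈ 3070 V/m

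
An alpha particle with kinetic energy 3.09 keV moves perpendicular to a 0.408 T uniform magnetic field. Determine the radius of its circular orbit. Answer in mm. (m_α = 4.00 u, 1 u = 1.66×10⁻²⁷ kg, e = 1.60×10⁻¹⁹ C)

Convert the energy: K = 3.09 keV = 4.94×10^-16 J.
v = √(2K/m) = √(2·4.94×10^-16/6.64×10^-27) = 3.86×10^5 m/s.
r = mv/(qB) = (6.64×10^-27)(3.86×10^5) / [(2×1.60×10^-19)(0.408)] = 0.0196 m.

r ≈ 19.6 mm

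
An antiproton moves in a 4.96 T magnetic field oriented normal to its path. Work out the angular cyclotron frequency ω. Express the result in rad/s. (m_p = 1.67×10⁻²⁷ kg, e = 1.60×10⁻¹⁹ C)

ω ≈ 4.75×10^8 rad/s

ω = qB/m = (1×1.60×10^-19)(4.96) / (1.67×10^-27) = 4.75×10^8 rad/s.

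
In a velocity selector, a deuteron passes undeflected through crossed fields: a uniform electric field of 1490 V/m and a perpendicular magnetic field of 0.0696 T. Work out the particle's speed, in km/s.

For zero net force, qE = qvB, so v = E/B.
v = (1490) / (0.0696) = 2.14×10^4 m/s.

v ≈ 21.4 km/s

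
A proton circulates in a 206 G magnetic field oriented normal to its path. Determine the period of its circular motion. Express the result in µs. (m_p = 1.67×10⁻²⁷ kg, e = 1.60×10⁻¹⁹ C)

The cyclotron period is independent of speed: T = 2πm/(qB).
T = 2π(1.67×10^-27) / [(1×1.60×10^-19)(0.0206)] = 3.18×10^-6 s.

T ≈ 3.18 µs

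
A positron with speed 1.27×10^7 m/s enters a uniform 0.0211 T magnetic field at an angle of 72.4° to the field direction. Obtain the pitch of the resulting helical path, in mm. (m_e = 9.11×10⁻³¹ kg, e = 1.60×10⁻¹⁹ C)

The velocity component along B is v∥ = v cos72.4° = 3.84×10^6 m/s.
The cyclotron period T = 2πm/(qB) = 1.70×10^-9 s is set by m, q, B alone.
Pitch = v∥·T = (3.84×10^6)(1.70×10^-9) = 6.51×10^-3 m.

pitch ≈ 6.51 mm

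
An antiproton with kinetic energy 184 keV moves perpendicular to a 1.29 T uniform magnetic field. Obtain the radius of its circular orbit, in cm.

Convert the energy: K = 184 keV = 2.94×10^-14 J.
v = √(2K/m) = √(2·2.94×10^-14/1.67×10^-27) = 5.94×10^6 m/s.
r = mv/(qB) = (1.67×10^-27)(5.94×10^6) / [(1×1.60×10^-19)(1.29)] = 0.0480 m.

r ≈ 4.80 cm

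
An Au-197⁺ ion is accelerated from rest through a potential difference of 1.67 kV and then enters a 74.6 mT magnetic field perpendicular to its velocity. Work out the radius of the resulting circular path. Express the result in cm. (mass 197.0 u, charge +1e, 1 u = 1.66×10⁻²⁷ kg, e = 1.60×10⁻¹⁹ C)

The kinetic energy gained is K = qV = (1×1.60×10^-19)(1670) = 2.67×10^-16 J.
v = √(2K/m) = 4.04×10^4 m/s.
r = mv/(qB) = (3.27×10^-25)(4.04×10^4) / [(1×1.60×10^-19)(0.0746)] = 1.11 m.

r ≈ 111 cm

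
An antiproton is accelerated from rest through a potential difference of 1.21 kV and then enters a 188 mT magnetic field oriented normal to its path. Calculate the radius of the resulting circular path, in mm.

r ≈ 26.7 mm

The kinetic energy gained is K = qV = (1×1.60×10^-19)(1210) = 1.94×10^-16 J.
v = √(2K/m) = 4.82×10^5 m/s.
r = mv/(qB) = (1.67×10^-27)(4.82×10^5) / [(1×1.60×10^-19)(0.188)] = 0.0267 m.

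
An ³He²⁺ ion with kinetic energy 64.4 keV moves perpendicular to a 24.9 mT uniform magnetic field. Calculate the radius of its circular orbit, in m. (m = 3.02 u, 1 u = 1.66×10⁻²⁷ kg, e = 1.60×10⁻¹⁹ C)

Convert the energy: K = 64.4 keV = 1.03×10^-14 J.
v = √(2K/m) = √(2·1.03×10^-14/5.01×10^-27) = 2.03×10^6 m/s.
r = mv/(qB) = (5.01×10^-27)(2.03×10^6) / [(2×1.60×10^-19)(0.0249)] = 1.28 m.

r ≈ 1.28 m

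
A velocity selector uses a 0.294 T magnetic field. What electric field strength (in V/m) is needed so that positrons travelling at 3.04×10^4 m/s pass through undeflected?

E ≈ 8940 V/m

qE = qvB ⇒ E = vB = (3.04×10^4)(0.294) = 8940 V/m.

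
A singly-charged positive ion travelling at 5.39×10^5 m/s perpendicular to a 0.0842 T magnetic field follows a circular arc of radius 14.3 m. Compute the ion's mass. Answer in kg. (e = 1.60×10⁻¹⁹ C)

m ≈ 3.57×10^-25 kg

qvB = mv²/r ⇒ m = qBr/v.
m = (1×1.60×10^-19)(0.0842)(14.3) / (5.39×10^5) = 3.57×10^-25 kg.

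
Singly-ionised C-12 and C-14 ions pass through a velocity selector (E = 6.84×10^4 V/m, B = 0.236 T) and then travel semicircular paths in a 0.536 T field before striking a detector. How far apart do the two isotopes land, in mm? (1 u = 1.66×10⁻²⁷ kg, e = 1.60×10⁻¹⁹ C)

Δd ≈ 22.4 mm

Both emerge at v = E/B₁ = 2.90×10^5 m/s.
r = mv/(qB₂), so r₁ = 0.0673 m and r₂ = 0.0785 m, giving Δr = 0.0112 m.
After a semicircle each ion lands a diameter 2r from the entry slit, so the separation is 2Δr = 0.0224 m.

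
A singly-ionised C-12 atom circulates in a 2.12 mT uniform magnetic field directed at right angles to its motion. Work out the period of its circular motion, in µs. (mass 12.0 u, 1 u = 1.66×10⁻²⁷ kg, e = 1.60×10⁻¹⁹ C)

The cyclotron period is independent of speed: T = 2πm/(qB).
T = 2π(1.99×10^-26) / [(1×1.60×10^-19)(2.12×10^-3)] = 3.69×10^-4 s.

T ≈ 369 µs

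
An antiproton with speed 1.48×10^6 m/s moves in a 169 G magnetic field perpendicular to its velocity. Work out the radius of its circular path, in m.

r ≈ 0.914 m

The magnetic force provides the centripetal force: qvB = mv²/r, so r = mv/(qB).
r = (1.67×10^-27 kg)(1.48×10^6 m/s) / [(1×1.60×10^-19 C)(0.0169 T)] = 0.914 m.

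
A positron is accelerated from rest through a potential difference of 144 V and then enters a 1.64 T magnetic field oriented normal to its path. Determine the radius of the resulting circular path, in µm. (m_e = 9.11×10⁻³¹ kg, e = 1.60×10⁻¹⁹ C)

r ≈ 24.7 µm

The kinetic energy gained is K = qV = (1×1.60×10^-19)(144) = 2.30×10^-17 J.
v = √(2K/m) = 7.11×10^6 m/s.
r = mv/(qB) = (9.11×10^-31)(7.11×10^6) / [(1×1.60×10^-19)(1.64)] = 2.47×10^-5 m.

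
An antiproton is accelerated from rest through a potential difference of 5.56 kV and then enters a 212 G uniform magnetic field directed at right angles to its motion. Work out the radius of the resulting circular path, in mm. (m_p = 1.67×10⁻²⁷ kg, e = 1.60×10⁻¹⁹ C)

The kinetic energy gained is K = qV = (1×1.60×10^-19)(5560) = 8.90×10^-16 J.
v = √(2K/m) = 1.03×10^6 m/s.
r = mv/(qB) = (1.67×10^-27)(1.03×10^6) / [(1×1.60×10^-19)(0.0212)] = 0.508 m.

r ≈ 508 mm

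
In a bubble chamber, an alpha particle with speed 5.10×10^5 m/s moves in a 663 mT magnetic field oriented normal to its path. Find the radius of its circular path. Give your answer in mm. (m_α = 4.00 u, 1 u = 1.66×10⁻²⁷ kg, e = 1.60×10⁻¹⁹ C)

The magnetic force provides the centripetal force: qvB = mv²/r, so r = mv/(qB).
r = (6.64×10^-27 kg)(5.10×10^5 m/s) / [(2×1.60×10^-19 C)(0.663 T)] = 0.0160 m.

r ≈ 16.0 mm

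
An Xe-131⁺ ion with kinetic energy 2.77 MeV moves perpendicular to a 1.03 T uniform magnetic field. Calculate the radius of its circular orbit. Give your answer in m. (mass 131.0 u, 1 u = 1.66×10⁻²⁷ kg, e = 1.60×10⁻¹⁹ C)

Convert the energy: K = 2.77 MeV = 4.43×10^-13 J.
v = √(2K/m) = √(2·4.43×10^-13/2.17×10^-25) = 2.02×10^6 m/s.
r = mv/(qB) = (2.17×10^-25)(2.02×10^6) / [(1×1.60×10^-19)(1.03)] = 2.66 m.

r ≈ 2.66 m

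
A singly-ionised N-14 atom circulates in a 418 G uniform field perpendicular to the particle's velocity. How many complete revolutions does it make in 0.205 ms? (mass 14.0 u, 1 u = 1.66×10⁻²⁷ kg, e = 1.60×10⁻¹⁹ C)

T = 2πm/(qB) = 2π(2.324×10^-26) / [(1×1.60×10^-19)(0.0418)] = 2.1833×10^-5 s.
N = t/T = 2.05×10^-4 / 2.1833×10^-5 ≈ 9.39, so 9 complete revolutions.

N = 9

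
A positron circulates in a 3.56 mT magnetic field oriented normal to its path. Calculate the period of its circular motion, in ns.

The cyclotron period is independent of speed: T = 2πm/(qB).
T = 2π(9.11×10^-31) / [(1×1.60×10^-19)(3.56×10^-3)] = 1.00×10^-8 s.

T ≈ 10.0 ns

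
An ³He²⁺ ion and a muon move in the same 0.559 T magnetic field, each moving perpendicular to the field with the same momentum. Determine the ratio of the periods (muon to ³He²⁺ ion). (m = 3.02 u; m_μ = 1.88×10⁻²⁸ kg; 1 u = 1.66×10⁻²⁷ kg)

ratio ≈ 0.0750

T = 2πm/(qB) is independent of speed, so T₂/T₁ = (m₂/q₂)/(m₁/q₁).
T_{muon}/T_{³He²⁺ ion} = (1.88×10^-28/1e) / (5.01×10^-27/2e) = 0.0750.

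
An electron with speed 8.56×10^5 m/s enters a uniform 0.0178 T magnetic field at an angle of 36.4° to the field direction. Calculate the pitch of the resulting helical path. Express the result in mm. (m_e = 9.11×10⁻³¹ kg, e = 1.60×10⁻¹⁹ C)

The velocity component along B is v∥ = v cos36.4° = 6.89×10^5 m/s.
The cyclotron period T = 2πm/(qB) = 2.01×10^-9 s is set by m, q, B alone.
Pitch = v∥·T = (6.89×10^5)(2.01×10^-9) = 1.38×10^-3 m.

pitch ≈ 1.38 mm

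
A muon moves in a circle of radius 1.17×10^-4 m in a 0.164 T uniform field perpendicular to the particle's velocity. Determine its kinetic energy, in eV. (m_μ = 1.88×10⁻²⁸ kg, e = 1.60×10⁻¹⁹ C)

K ≈ 0.157 eV

v = qBr/m = (1×1.60×10^-19)(0.164)(1.17×10^-4) / (1.88×10^-28) = 1.63×10^4 m/s.
K = ½mv² = 0.5·(1.88×10^-28)·(1.63×10^4)² = 2.51×10^-20 J = 0.157 eV.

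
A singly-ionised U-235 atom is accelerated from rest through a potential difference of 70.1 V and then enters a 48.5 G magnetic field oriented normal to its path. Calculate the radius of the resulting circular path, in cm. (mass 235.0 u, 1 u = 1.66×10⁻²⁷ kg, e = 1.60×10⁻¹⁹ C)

r ≈ 381 cm

The kinetic energy gained is K = qV = (1×1.60×10^-19)(70.1) = 1.12×10^-17 J.
v = √(2K/m) = 7580 m/s.
r = mv/(qB) = (3.90×10^-25)(7580) / [(1×1.60×10^-19)(4.85×10^-3)] = 3.81 m.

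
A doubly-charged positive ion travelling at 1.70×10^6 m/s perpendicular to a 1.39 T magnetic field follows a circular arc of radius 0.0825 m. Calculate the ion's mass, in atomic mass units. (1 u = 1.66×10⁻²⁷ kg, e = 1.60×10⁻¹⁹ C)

qvB = mv²/r ⇒ m = qBr/v.
m = (2×1.60×10^-19)(1.39)(0.0825) / (1.70×10^6) = 2.16×10^-26 kg = 13.0 u.

m ≈ 13.0 u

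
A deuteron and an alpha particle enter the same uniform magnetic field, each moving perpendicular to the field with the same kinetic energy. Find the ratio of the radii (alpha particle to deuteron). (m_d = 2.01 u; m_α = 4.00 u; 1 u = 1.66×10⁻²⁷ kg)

ratio ≈ 0.705

r = √(2mK)/(qB) ⇒ at equal K, r ∝ √m/q.
r_{alpha particle}/r_{deuteron} = 0.705.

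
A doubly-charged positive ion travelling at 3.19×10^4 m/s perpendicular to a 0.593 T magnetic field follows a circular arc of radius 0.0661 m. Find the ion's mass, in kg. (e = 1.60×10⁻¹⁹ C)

m ≈ 3.93×10^-25 kg

qvB = mv²/r ⇒ m = qBr/v.
m = (2×1.60×10^-19)(0.593)(0.0661) / (3.19×10^4) = 3.93×10^-25 kg.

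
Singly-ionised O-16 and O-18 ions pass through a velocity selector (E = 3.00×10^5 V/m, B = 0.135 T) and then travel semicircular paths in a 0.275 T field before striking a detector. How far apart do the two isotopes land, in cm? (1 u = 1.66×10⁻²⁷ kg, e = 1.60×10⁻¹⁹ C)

Both emerge at v = E/B₁ = 2.22×10^6 m/s.
r = mv/(qB₂), so r₁ = 1.341 m and r₂ = 1.509 m, giving Δr = 0.168 m.
After a semicircle each ion lands a diameter 2r from the entry slit, so the separation is 2Δr = 0.335 m.

Δd ≈ 33.5 cm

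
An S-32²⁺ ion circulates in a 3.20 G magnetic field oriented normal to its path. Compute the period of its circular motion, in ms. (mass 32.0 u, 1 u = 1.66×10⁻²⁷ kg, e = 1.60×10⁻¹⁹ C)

T ≈ 3.26 ms

The cyclotron period is independent of speed: T = 2πm/(qB).
T = 2π(5.31×10^-26) / [(2×1.60×10^-19)(3.20×10^-4)] = 3.26×10^-3 s.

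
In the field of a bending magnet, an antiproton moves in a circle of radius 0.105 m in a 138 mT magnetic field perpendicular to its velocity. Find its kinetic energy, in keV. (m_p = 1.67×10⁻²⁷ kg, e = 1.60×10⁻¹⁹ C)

K ≈ 10.1 keV

v = qBr/m = (1×1.60×10^-19)(0.138)(0.105) / (1.67×10^-27) = 1.39×10^6 m/s.
K = ½mv² = 0.5·(1.67×10^-27)·(1.39×10^6)² = 1.61×10^-15 J = 10.1 keV.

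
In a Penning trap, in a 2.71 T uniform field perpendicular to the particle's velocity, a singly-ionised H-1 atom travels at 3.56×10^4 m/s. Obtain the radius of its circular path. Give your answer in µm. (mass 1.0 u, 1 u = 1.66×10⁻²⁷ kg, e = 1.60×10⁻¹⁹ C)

The magnetic force provides the centripetal force: qvB = mv²/r, so r = mv/(qB).
r = (1.66×10^-27 kg)(3.56×10^4 m/s) / [(1×1.60×10^-19 C)(2.71 T)] = 1.36×10^-4 m.

r ≈ 136 µm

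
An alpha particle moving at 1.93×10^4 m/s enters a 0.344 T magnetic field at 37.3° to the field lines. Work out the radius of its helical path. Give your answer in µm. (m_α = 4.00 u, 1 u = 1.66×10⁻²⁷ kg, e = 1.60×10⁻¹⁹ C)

r ≈ 705 µm

Only the perpendicular component v⊥ = v sin37.3° = 1.17×10^4 m/s is bent by the field.
r = m v⊥ /(qB) = (6.64×10^-27)(1.17×10^4) / [(2×1.60×10^-19)(0.344)] = 7.05×10^-4 m.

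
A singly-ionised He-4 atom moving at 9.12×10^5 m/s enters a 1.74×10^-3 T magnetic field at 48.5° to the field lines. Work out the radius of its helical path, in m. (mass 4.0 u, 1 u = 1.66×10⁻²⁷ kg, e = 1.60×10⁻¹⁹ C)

Only the perpendicular component v⊥ = v sin48.5° = 6.83×10^5 m/s is bent by the field.
r = m v⊥ /(qB) = (6.64×10^-27)(6.83×10^5) / [(1×1.60×10^-19)(1.74×10^-3)] = 16.3 m.

r ≈ 16.3 m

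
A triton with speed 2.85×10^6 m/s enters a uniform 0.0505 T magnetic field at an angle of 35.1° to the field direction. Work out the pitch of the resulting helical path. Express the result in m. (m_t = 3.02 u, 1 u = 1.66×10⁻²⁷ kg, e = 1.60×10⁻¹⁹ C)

The velocity component along B is v∥ = v cos35.1° = 2.33×10^6 m/s.
The cyclotron period T = 2πm/(qB) = 3.90×10^-6 s is set by m, q, B alone.
Pitch = v∥·T = (2.33×10^6)(3.90×10^-6) = 9.09 m.

pitch ≈ 9.09 m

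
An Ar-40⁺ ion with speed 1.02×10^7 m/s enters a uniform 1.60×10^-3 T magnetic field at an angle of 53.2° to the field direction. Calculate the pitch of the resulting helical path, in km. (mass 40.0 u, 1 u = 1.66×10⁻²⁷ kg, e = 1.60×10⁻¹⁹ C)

pitch ≈ 9.96 km

The velocity component along B is v∥ = v cos53.2° = 6.11×10^6 m/s.
The cyclotron period T = 2πm/(qB) = 1.63×10^-3 s is set by m, q, B alone.
Pitch = v∥·T = (6.11×10^6)(1.63×10^-3) = 9960 m.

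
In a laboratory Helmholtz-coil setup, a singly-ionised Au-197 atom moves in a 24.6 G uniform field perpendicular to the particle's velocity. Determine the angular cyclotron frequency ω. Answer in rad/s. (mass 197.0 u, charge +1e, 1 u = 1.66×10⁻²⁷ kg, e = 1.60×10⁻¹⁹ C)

ω = qB/m = (1×1.60×10^-19)(2.46×10^-3) / (3.27×10^-25) = 1200 rad/s.

ω ≈ 1200 rad/s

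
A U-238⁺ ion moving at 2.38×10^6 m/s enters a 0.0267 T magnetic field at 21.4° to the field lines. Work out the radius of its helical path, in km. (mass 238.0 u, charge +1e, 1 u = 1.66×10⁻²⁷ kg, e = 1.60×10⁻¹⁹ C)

r ≈ 0.0803 km

Only the perpendicular component v⊥ = v sin21.4° = 8.68×10^5 m/s is bent by the field.
r = m v⊥ /(qB) = (3.95×10^-25)(8.68×10^5) / [(1×1.60×10^-19)(0.0267)] = 80.3 m.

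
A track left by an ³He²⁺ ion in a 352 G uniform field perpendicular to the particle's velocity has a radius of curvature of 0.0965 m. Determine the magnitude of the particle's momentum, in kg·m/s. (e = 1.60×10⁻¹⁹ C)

Since qvB = mv²/r, the momentum p = mv = qBr.
p = (2×1.60×10^-19)(0.0352)(0.0965) = 1.09×10^-21 kg·m/s.

p ≈ 1.09×10^-21 kg·m/s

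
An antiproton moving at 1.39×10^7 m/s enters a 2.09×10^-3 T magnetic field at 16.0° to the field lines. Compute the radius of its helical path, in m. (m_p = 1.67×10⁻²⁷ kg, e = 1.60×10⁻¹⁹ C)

r ≈ 19.1 m

Only the perpendicular component v⊥ = v sin16.0° = 3.83×10^6 m/s is bent by the field.
r = m v⊥ /(qB) = (1.67×10^-27)(3.83×10^6) / [(1×1.60×10^-19)(2.09×10^-3)] = 19.1 m.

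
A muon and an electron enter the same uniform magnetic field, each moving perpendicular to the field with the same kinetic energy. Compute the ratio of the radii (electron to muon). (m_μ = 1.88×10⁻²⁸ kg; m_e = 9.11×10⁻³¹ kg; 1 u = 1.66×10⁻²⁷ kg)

r = √(2mK)/(qB) ⇒ at equal K, r ∝ √m/q.
r_{electron}/r_{muon} = 0.0696.

ratio ≈ 0.0696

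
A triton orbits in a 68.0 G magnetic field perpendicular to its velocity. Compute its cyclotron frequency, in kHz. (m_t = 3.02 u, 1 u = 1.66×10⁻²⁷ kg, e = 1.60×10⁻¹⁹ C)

f ≈ 34.5 kHz

f = qB/(2πm) = (1×1.60×10^-19)(6.80×10^-3) / [2π(5.01×10^-27)] = 3.45×10^4 Hz.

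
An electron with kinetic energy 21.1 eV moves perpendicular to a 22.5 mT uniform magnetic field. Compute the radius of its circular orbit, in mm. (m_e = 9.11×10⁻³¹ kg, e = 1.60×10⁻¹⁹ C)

r ≈ 0.689 mm

Convert the energy: K = 21.1 eV = 3.38×10^-18 J.
v = √(2K/m) = √(2·3.38×10^-18/9.11×10^-31) = 2.72×10^6 m/s.
r = mv/(qB) = (9.11×10^-31)(2.72×10^6) / [(1×1.60×10^-19)(0.0225)] = 6.89×10^-4 m.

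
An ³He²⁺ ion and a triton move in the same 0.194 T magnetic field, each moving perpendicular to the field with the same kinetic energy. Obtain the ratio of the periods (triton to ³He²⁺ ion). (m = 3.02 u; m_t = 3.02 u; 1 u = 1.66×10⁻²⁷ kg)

ratio ≈ 2.00

T = 2πm/(qB) is independent of speed, so T₂/T₁ = (m₂/q₂)/(m₁/q₁).
T_{triton}/T_{³He²⁺ ion} = (5.01×10^-27/1e) / (5.01×10^-27/2e) = 2.00.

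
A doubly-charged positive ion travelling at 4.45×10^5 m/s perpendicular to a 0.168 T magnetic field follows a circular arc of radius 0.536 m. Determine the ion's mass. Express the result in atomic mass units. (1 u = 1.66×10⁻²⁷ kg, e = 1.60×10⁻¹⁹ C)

qvB = mv²/r ⇒ m = qBr/v.
m = (2×1.60×10^-19)(0.168)(0.536) / (4.45×10^5) = 6.48×10^-26 kg = 39.0 u.

m ≈ 39.0 u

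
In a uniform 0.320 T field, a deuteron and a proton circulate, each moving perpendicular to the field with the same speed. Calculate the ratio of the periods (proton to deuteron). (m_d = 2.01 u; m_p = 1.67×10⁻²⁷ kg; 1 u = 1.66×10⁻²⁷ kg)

T = 2πm/(qB) is independent of speed, so T₂/T₁ = (m₂/q₂)/(m₁/q₁).
T_{proton}/T_{deuteron} = (1.67×10^-27/1e) / (3.34×10^-27/1e) = 0.501.

ratio ≈ 0.501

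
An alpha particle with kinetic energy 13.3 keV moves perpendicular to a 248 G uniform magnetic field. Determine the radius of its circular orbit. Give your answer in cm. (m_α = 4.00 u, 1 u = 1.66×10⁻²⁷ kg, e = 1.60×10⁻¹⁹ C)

r ≈ 67.0 cm

Convert the energy: K = 13.3 keV = 2.13×10^-15 J.
v = √(2K/m) = √(2·2.13×10^-15/6.64×10^-27) = 8.01×10^5 m/s.
r = mv/(qB) = (6.64×10^-27)(8.01×10^5) / [(2×1.60×10^-19)(0.0248)] = 0.670 m.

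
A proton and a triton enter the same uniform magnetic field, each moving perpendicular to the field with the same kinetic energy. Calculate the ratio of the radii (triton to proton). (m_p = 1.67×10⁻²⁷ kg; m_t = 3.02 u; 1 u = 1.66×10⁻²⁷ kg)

ratio ≈ 1.73

r = √(2mK)/(qB) ⇒ at equal K, r ∝ √m/q.
r_{triton}/r_{proton} = 1.73.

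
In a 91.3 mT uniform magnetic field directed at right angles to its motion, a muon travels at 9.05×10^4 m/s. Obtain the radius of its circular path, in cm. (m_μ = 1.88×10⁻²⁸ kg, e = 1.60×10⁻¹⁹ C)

r ≈ 0.116 cm

The magnetic force provides the centripetal force: qvB = mv²/r, so r = mv/(qB).
r = (1.88×10^-28 kg)(9.05×10^4 m/s) / [(1×1.60×10^-19 C)(0.0913 T)] = 1.16×10^-3 m.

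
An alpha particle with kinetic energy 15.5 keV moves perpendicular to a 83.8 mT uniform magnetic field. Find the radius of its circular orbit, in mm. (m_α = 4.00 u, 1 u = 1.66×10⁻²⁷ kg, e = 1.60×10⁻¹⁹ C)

r ≈ 214 mm

Convert the energy: K = 15.5 keV = 2.48×10^-15 J.
v = √(2K/m) = √(2·2.48×10^-15/6.64×10^-27) = 8.64×10^5 m/s.
r = mv/(qB) = (6.64×10^-27)(8.64×10^5) / [(2×1.60×10^-19)(0.0838)] = 0.214 m.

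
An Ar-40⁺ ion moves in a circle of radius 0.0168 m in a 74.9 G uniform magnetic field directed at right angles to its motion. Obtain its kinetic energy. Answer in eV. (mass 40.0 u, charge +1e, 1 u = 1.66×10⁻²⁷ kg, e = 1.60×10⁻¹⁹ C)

v = qBr/m = (1×1.60×10^-19)(7.49×10^-3)(0.0168) / (6.64×10^-26) = 303 m/s.
K = ½mv² = 0.5·(6.64×10^-26)·(303)² = 3.05×10^-21 J = 0.0191 eV.

K ≈ 0.0191 eV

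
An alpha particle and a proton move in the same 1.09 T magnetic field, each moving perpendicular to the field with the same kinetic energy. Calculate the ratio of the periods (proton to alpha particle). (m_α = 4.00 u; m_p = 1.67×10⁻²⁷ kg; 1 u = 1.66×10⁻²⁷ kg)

ratio ≈ 0.503

T = 2πm/(qB) is independent of speed, so T₂/T₁ = (m₂/q₂)/(m₁/q₁).
T_{proton}/T_{alpha particle} = (1.67×10^-27/1e) / (6.64×10^-27/2e) = 0.503.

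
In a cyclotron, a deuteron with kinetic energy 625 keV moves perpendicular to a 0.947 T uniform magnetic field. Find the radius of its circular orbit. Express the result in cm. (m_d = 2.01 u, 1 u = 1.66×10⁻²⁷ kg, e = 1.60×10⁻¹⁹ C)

r ≈ 17.0 cm

Convert the energy: K = 625 keV = 1.00×10^-13 J.
v = √(2K/m) = √(2·1.00×10^-13/3.34×10^-27) = 7.74×10^6 m/s.
r = mv/(qB) = (3.34×10^-27)(7.74×10^6) / [(1×1.60×10^-19)(0.947)] = 0.170 m.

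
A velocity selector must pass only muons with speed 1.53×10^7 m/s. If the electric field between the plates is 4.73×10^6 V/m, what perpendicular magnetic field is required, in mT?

qE = qvB ⇒ B = E/v = (4.73×10^6) / (1.53×10^7) = 0.309 T.

B ≈ 309 mT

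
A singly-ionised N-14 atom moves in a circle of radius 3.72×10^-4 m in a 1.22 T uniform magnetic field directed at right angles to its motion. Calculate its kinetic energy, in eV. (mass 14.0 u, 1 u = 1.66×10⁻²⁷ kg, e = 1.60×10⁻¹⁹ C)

v = qBr/m = (1×1.60×10^-19)(1.22)(3.72×10^-4) / (2.32×10^-26) = 3120 m/s.
K = ½mv² = 0.5·(2.32×10^-26)·(3120)² = 1.13×10^-19 J = 0.709 eV.

K ≈ 0.709 eV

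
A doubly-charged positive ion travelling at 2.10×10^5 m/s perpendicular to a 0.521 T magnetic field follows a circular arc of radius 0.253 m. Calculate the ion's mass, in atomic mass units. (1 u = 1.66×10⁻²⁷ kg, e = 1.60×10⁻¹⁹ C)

qvB = mv²/r ⇒ m = qBr/v.
m = (2×1.60×10^-19)(0.521)(0.253) / (2.10×10^5) = 2.01×10^-25 kg = 121 u.

m ≈ 121 u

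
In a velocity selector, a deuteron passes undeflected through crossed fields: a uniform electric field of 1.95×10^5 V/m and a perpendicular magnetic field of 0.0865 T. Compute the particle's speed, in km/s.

v ≈ 2250 km/s

For zero net force, qE = qvB, so v = E/B.
v = (1.95×10^5) / (0.0865) = 2.25×10^6 m/s.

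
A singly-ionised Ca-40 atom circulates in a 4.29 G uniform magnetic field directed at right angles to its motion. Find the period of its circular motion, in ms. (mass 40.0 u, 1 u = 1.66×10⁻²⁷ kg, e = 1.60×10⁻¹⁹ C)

The cyclotron period is independent of speed: T = 2πm/(qB).
T = 2π(6.64×10^-26) / [(1×1.60×10^-19)(4.29×10^-4)] = 6.08×10^-3 s.

T ≈ 6.08 ms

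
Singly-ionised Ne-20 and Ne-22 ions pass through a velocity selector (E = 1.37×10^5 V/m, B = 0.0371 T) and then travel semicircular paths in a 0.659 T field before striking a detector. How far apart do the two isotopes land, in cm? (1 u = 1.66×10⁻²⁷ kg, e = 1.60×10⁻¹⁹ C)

Both emerge at v = E/B₁ = 3.69×10^6 m/s.
r = mv/(qB₂), so r₁ = 1.163 m and r₂ = 1.279 m, giving Δr = 0.116 m.
After a semicircle each ion lands a diameter 2r from the entry slit, so the separation is 2Δr = 0.233 m.

Δd ≈ 23.3 cm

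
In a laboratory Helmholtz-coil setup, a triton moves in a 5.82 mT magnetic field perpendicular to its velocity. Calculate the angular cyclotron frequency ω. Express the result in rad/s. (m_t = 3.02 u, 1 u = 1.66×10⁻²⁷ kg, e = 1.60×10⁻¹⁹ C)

ω ≈ 1.86×10^5 rad/s

ω = qB/m = (1×1.60×10^-19)(5.82×10^-3) / (5.01×10^-27) = 1.86×10^5 rad/s.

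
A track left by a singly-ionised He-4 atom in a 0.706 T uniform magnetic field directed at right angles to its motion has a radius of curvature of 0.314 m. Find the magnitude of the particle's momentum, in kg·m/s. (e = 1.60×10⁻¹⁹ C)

Since qvB = mv²/r, the momentum p = mv = qBr.
p = (1×1.60×10^-19)(0.706)(0.314) = 3.55×10^-20 kg·m/s.

p ≈ 3.55×10^-20 kg·m/s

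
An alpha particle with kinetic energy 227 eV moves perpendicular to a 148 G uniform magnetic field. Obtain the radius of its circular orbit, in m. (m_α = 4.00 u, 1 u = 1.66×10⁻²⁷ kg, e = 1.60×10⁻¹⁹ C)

Convert the energy: K = 227 eV = 3.63×10^-17 J.
v = √(2K/m) = √(2·3.63×10^-17/6.64×10^-27) = 1.05×10^5 m/s.
r = mv/(qB) = (6.64×10^-27)(1.05×10^5) / [(2×1.60×10^-19)(0.0148)] = 0.147 m.

r ≈ 0.147 m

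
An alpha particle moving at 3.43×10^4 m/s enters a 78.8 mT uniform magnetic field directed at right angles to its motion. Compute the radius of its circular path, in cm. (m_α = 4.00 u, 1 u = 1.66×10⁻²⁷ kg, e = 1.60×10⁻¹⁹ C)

r ≈ 0.903 cm

The magnetic force provides the centripetal force: qvB = mv²/r, so r = mv/(qB).
r = (6.64×10^-27 kg)(3.43×10^4 m/s) / [(2×1.60×10^-19 C)(0.0788 T)] = 9.03×10^-3 m.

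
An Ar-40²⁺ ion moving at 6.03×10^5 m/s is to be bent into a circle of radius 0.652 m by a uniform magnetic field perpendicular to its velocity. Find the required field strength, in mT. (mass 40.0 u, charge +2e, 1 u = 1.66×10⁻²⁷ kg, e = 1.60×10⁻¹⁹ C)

B ≈ 192 mT

qvB = mv²/r gives B = mv/(qr).
B = (6.64×10^-26)(6.03×10^5) / [(2×1.60×10^-19)(0.652)] = 0.192 T.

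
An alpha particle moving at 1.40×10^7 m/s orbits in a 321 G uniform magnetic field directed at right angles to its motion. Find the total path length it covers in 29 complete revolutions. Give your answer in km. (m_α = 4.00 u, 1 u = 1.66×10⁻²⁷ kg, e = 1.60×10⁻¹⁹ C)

r = mv/(qB) = 9.05 m, so one revolution covers 2πr = 56.9 m.
In 29 revolutions: L = 29·2πr = 1650 m.

L ≈ 1.65 km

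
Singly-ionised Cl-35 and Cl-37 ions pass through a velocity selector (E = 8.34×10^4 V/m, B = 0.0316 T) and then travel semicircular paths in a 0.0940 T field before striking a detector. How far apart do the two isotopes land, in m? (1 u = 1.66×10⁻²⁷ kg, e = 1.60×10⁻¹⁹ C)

Δd ≈ 1.17 m

Both emerge at v = E/B₁ = 2.64×10^6 m/s.
r = mv/(qB₂), so r₁ = 10.195 m and r₂ = 10.778 m, giving Δr = 0.583 m.
After a semicircle each ion lands a diameter 2r from the entry slit, so the separation is 2Δr = 1.17 m.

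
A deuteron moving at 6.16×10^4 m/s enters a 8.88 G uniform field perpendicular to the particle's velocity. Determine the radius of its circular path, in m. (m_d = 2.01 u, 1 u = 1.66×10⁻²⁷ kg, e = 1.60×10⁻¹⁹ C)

The magnetic force provides the centripetal force: qvB = mv²/r, so r = mv/(qB).
r = (3.34×10^-27 kg)(6.16×10^4 m/s) / [(1×1.60×10^-19 C)(8.88×10^-4 T)] = 1.45 m.

r ≈ 1.45 m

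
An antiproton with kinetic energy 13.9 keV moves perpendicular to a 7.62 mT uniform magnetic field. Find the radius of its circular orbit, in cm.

Convert the energy: K = 13.9 keV = 2.22×10^-15 J.
v = √(2K/m) = √(2·2.22×10^-15/1.67×10^-27) = 1.63×10^6 m/s.
r = mv/(qB) = (1.67×10^-27)(1.63×10^6) / [(1×1.60×10^-19)(7.62×10^-3)] = 2.24 m.

r ≈ 224 cm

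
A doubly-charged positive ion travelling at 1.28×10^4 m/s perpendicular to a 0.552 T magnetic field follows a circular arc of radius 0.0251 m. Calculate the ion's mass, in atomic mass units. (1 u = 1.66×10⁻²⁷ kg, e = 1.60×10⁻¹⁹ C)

m ≈ 209 u

qvB = mv²/r ⇒ m = qBr/v.
m = (2×1.60×10^-19)(0.552)(0.0251) / (1.28×10^4) = 3.46×10^-25 kg = 209 u.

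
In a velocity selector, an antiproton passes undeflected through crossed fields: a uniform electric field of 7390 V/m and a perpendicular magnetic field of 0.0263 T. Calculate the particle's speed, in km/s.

For zero net force, qE = qvB, so v = E/B.
v = (7390) / (0.0263) = 2.81×10^5 m/s.

v ≈ 281 km/s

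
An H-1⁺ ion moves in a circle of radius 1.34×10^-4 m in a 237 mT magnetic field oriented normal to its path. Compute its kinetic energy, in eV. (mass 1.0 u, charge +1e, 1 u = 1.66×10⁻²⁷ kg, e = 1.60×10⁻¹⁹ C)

K ≈ 0.0486 eV

v = qBr/m = (1×1.60×10^-19)(0.237)(1.34×10^-4) / (1.66×10^-27) = 3060 m/s.
K = ½mv² = 0.5·(1.66×10^-27)·(3060)² = 7.78×10^-21 J = 0.0486 eV.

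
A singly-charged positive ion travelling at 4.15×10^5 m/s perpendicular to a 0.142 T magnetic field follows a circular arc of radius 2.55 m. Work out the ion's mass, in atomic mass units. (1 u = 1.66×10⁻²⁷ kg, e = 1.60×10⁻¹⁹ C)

m ≈ 84.1 u

qvB = mv²/r ⇒ m = qBr/v.
m = (1×1.60×10^-19)(0.142)(2.55) / (4.15×10^5) = 1.40×10^-25 kg = 84.1 u.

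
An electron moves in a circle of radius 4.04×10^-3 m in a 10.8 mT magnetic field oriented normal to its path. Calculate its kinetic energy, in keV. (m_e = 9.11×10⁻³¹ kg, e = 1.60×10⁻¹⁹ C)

v = qBr/m = (1×1.60×10^-19)(0.0108)(4.04×10^-3) / (9.11×10^-31) = 7.66×10^6 m/s.
K = ½mv² = 0.5·(9.11×10^-31)·(7.66×10^6)² = 2.67×10^-17 J = 0.167 keV.

K ≈ 0.167 keV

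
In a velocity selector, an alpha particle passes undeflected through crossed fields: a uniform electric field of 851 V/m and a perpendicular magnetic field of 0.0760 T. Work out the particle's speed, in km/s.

v ≈ 11.2 km/s

For zero net force, qE = qvB, so v = E/B.
v = (851) / (0.0760) = 1.12×10^4 m/s.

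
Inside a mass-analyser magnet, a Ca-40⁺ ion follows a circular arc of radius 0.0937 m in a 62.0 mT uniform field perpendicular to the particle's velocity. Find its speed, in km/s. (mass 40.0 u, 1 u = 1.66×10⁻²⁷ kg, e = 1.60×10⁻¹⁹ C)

v ≈ 14.0 km/s

From qvB = mv²/r, v = qBr/m.
v = (1×1.60×10^-19)(0.0620)(0.0937) / (6.64×10^-26) = 1.40×10^4 m/s.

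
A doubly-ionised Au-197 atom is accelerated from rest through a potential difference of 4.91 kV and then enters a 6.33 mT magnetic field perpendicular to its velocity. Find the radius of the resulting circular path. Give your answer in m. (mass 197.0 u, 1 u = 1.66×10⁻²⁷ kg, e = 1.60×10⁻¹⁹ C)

r ≈ 15.8 m

The kinetic energy gained is K = qV = (2×1.60×10^-19)(4910) = 1.57×10^-15 J.
v = √(2K/m) = 9.80×10^4 m/s.
r = mv/(qB) = (3.27×10^-25)(9.80×10^4) / [(2×1.60×10^-19)(6.33×10^-3)] = 15.8 m.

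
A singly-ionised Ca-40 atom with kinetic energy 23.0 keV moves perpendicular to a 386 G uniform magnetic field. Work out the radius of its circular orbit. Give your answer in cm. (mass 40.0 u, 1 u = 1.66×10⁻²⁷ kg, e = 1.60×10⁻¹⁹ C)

r ≈ 358 cm

Convert the energy: K = 23.0 keV = 3.68×10^-15 J.
v = √(2K/m) = √(2·3.68×10^-15/6.64×10^-26) = 3.33×10^5 m/s.
r = mv/(qB) = (6.64×10^-26)(3.33×10^5) / [(1×1.60×10^-19)(0.0386)] = 3.58 m.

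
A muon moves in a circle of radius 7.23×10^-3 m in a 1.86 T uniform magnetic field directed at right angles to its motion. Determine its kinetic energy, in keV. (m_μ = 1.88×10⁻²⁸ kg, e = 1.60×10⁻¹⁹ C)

K ≈ 77.0 keV

v = qBr/m = (1×1.60×10^-19)(1.86)(7.23×10^-3) / (1.88×10^-28) = 1.14×10^7 m/s.
K = ½mv² = 0.5·(1.88×10^-28)·(1.14×10^7)² = 1.23×10^-14 J = 77.0 keV.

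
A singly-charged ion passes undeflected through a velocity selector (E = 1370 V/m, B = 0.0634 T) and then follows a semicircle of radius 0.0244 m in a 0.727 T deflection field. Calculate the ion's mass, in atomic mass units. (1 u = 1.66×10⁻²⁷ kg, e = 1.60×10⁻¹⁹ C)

m ≈ 79.1 u

v = E/B₁ = 2.16×10^4 m/s.
From r = mv/(qB₂), m = qB₂r/v = (1×1.60×10^-19)(0.727)(0.0244) / (2.16×10^4) = 1.31×10^-25 kg.
In atomic mass units: m = 1.31×10^-25 / 1.66×10^-27 = 79.1 u.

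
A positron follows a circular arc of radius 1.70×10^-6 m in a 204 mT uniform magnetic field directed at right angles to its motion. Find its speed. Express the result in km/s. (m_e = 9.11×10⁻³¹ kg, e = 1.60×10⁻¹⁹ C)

v ≈ 60.9 km/s

From qvB = mv²/r, v = qBr/m.
v = (1×1.60×10^-19)(0.204)(1.70×10^-6) / (9.11×10^-31) = 6.09×10^4 m/s.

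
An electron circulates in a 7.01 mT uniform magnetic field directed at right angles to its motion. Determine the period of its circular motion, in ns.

T ≈ 5.10 ns

The cyclotron period is independent of speed: T = 2πm/(qB).
T = 2π(9.11×10^-31) / [(1×1.60×10^-19)(7.01×10^-3)] = 5.10×10^-9 s.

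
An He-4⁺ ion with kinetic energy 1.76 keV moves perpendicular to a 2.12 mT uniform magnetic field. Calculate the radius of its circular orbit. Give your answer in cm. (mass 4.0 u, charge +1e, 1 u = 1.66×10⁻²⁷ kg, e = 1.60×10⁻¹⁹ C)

r ≈ 570 cm

Convert the energy: K = 1.76 keV = 2.82×10^-16 J.
v = √(2K/m) = √(2·2.82×10^-16/6.64×10^-27) = 2.91×10^5 m/s.
r = mv/(qB) = (6.64×10^-27)(2.91×10^5) / [(1×1.60×10^-19)(2.12×10^-3)] = 5.70 m.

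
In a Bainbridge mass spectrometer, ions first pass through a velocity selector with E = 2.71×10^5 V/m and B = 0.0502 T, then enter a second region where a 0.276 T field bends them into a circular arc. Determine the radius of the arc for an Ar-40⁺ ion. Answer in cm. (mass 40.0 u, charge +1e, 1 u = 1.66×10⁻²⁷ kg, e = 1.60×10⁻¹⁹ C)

The selector passes v = E/B = 2.71×10^5/0.0502 = 5.40×10^6 m/s.
In the deflection region, r = mv/(qB₂) = (6.64×10^-26)(5.40×10^6) / [(1×1.60×10^-19)(0.276)] = 8.12 m.

r ≈ 812 cm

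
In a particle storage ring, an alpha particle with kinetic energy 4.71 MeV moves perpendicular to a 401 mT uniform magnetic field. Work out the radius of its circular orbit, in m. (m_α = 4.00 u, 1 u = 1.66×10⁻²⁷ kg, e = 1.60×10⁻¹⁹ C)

Convert the energy: K = 4.71 MeV = 7.54×10^-13 J.
v = √(2K/m) = √(2·7.54×10^-13/6.64×10^-27) = 1.51×10^7 m/s.
r = mv/(qB) = (6.64×10^-27)(1.51×10^7) / [(2×1.60×10^-19)(0.401)] = 0.780 m.

r ≈ 0.780 m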